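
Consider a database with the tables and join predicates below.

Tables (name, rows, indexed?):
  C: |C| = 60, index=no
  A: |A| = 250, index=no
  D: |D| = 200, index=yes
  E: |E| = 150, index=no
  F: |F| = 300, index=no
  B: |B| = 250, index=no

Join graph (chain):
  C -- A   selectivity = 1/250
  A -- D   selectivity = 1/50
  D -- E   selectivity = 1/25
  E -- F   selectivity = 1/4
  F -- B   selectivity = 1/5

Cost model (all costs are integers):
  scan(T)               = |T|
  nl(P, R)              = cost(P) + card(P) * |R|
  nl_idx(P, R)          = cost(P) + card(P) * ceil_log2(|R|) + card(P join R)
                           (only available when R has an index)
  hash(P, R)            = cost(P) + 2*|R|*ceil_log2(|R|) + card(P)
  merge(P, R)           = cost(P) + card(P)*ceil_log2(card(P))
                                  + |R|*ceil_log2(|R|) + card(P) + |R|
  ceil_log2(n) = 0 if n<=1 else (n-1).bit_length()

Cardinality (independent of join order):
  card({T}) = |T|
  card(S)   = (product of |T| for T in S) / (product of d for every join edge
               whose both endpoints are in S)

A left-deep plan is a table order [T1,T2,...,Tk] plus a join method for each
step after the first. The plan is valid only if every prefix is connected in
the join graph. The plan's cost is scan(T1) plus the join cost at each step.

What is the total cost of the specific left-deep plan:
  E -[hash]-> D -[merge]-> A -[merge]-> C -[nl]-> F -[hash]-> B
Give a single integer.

648570

step 1: scan E: cost=150, card=150
step 2: join D via hash
    card(P join D) = 150*200/(25) = 1200
    cost = 150 + 2*200*8 + 150 = 3500
step 3: join A via merge
    card(P join A) = 1200*250/(50) = 6000
    cost = 3500 + 1200*11 + 250*8 + 1200 + 250 = 20150
step 4: join C via merge
    card(P join C) = 6000*60/(250) = 1440
    cost = 20150 + 6000*13 + 60*6 + 6000 + 60 = 104570
step 5: join F via nl
    card(P join F) = 1440*300/(4) = 108000
    cost = 104570 + 1440*300 = 536570
step 6: join B via hash
    card(P join B) = 108000*250/(5) = 5400000
    cost = 536570 + 2*250*8 + 108000 = 648570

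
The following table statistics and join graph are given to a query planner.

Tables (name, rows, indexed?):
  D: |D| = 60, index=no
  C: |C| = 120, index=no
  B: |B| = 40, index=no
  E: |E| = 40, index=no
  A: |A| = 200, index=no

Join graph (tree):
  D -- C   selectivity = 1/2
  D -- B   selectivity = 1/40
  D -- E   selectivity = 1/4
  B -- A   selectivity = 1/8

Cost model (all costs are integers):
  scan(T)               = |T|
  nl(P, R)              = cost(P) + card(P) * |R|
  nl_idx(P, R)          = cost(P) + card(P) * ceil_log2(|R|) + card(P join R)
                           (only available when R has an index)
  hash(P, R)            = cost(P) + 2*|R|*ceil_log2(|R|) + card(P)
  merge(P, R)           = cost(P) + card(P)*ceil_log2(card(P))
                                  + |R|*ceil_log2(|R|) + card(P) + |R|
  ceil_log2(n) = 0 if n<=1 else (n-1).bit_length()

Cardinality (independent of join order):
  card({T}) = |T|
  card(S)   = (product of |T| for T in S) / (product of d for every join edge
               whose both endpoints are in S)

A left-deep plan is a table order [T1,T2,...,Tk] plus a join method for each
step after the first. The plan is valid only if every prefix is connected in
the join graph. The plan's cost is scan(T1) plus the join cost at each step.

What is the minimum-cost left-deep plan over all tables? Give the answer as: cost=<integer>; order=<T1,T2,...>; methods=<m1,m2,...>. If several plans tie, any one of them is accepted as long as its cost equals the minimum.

Selinger DP (subsets sized 1..n):
  {D}: scan cost=60, card=60
  {C}: scan cost=120, card=120
  {B}: scan cost=40, card=40
  {E}: scan cost=40, card=40
  {A}: scan cost=200, card=200
  {CD}: card=3600; try (D,hash)→960, (C,merge)→1440, (D,merge)→1500, (C,hash)→1800, (C,nl)→7260, (D,nl)→7320; best=960 via (D,hash)
  {BD}: card=60; try (B,hash)→600, (D,merge)→740, (B,merge)→760, (D,hash)→800, (D,nl)→2440, (B,nl)→2460; best=600 via (B,hash)
  {DE}: card=600; try (E,hash)→600, (D,merge)→740, (E,merge)→760, (D,hash)→800, (D,nl)→2440, (E,nl)→2460; best=600 via (E,hash)
  {AB}: card=1000; try (B,hash)→880, (A,merge)→2120, (B,merge)→2280, (A,hash)→3280, (A,nl)→8040, (B,nl)→8200; best=880 via (B,hash)
  {BCD}: card=3600; try (C,merge)→1980, (C,hash)→2340, (B,hash)→5040, (C,nl)→7800, (B,merge)→48040, (B,nl)→144960; best=1980 via (C,merge)
  {CDE}: card=36000; try (C,hash)→2880, (E,hash)→5040, (C,merge)→8160, (E,merge)→48040, (C,nl)→72600, (E,nl)→144960; best=2880 via (C,hash)
  {BDE}: card=600; try (E,hash)→1140, (E,merge)→1300, (B,hash)→1680, (E,nl)→3000, (B,merge)→7480, (B,nl)→24600; best=1140 via (E,hash)
  {ABD}: card=1500; try (D,hash)→2600, (A,merge)→2820, (A,hash)→3860, (D,merge)→12300, (A,nl)→12600, (D,nl)→60880; best=2600 via (D,hash)
  {BCDE}: card=36000; try (C,hash)→3420, (E,hash)→6060, (C,merge)→8700, (B,hash)→39360, (E,merge)→49060, (C,nl)→73140 …(+3); best=3420 via (C,hash)
  {ABCD}: card=90000; try (C,hash)→5780, (A,hash)→8780, (C,merge)→21560, (A,merge)→50580, (C,nl)→182600, (A,nl)→721980; best=5780 via (C,hash)
  {ABDE}: card=15000; try (E,hash)→4580, (A,hash)→4940, (A,merge)→9540, (E,merge)→20880, (E,nl)→62600, (A,nl)→121140; best=4580 via (E,hash)
  {ABCDE}: card=900000; try (C,hash)→21260, (A,hash)→42620, (E,hash)→96260, (C,merge)→230540, (A,merge)→617220, (E,merge)→1626060 …(+3); best=21260 via (C,hash)

cost=21260; order=A,B,D,E,C; methods=hash,hash,hash,hash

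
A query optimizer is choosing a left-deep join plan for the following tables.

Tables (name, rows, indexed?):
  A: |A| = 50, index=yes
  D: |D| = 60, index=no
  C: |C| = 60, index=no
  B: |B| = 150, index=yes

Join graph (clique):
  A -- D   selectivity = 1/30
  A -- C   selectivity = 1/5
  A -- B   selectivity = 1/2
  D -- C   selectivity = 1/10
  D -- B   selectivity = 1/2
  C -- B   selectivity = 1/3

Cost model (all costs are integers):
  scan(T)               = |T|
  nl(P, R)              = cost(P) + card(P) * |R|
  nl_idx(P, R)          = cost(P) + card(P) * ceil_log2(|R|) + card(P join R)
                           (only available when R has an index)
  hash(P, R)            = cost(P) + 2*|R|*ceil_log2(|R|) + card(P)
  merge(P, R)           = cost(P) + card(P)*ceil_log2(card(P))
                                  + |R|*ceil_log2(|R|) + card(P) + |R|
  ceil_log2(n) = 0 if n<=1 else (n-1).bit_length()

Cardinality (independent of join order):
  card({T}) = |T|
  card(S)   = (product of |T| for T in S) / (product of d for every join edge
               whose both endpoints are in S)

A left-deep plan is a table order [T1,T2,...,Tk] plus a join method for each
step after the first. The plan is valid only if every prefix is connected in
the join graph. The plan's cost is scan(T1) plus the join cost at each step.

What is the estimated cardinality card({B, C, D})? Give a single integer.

Tables in S: B(150), C(60), D(60)
Edges inside S: D-C(d=10), D-B(d=2), C-B(d=3)
numerator = 150 * 60 * 60 = 540000
denominator = 10 * 2 * 3 = 60
card(S) = 540000 / 60 = 9000

9000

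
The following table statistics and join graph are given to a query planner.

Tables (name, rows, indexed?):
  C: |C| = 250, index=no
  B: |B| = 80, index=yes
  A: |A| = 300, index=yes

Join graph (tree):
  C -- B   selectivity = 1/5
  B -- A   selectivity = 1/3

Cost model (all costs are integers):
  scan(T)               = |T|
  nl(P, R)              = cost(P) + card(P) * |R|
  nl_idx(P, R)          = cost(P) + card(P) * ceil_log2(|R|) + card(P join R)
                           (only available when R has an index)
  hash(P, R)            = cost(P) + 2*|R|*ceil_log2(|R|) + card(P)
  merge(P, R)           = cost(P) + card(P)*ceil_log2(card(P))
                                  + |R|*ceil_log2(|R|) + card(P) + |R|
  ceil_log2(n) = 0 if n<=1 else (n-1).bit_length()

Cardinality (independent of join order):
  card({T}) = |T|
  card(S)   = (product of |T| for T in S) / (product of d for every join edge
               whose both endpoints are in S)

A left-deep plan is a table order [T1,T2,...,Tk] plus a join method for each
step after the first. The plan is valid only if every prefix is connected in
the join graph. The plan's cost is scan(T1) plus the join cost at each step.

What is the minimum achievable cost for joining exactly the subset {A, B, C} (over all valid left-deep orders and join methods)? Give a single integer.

Selinger DP over subsets of {A,B,C}:
  {C}: scan cost=250, card=250
  {B}: scan cost=80, card=80
  {A}: scan cost=300, card=300
  {BC}: card=4000; try (B,hash)→1620, (C,merge)→2970, (B,merge)→3140, (C,hash)→4160, (B,nl_idx)→6000, (C,nl)→20080 …(+1); best=1620 via (B,hash)
  {AB}: card=8000; try (B,hash)→1720, (A,merge)→3720, (B,merge)→3940, (A,hash)→5560, (A,nl_idx)→8800, (B,nl_idx)→10400 …(+2); best=1720 via (B,hash)
  {ABC}: card=400000; try (A,hash)→11020, (C,hash)→13720, (A,merge)→56620, (C,merge)→115970, (A,nl_idx)→437620, (A,nl)→1201620 …(+1); best=11020 via (A,hash)

11020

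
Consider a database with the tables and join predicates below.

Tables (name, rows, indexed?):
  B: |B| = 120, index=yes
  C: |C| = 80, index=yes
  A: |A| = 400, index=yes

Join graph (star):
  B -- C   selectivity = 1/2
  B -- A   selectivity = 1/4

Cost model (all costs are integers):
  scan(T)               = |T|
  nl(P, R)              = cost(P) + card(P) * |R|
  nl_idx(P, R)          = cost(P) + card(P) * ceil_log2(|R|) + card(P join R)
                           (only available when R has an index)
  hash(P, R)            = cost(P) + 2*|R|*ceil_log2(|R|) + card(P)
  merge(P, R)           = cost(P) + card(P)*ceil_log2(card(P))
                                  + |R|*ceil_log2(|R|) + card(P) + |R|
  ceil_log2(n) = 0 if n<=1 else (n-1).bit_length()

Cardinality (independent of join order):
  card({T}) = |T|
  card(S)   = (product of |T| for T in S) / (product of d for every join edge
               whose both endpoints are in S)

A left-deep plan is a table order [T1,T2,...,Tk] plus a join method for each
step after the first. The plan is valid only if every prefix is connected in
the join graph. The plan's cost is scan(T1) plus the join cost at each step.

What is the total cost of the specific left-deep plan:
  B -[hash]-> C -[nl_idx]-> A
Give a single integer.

524560

step 1: scan B: cost=120, card=120
step 2: join C via hash
    card(P join C) = 120*80/(2) = 4800
    cost = 120 + 2*80*7 + 120 = 1360
step 3: join A via nl_idx
    card(P join A) = 4800*400/(4) = 480000
    cost = 1360 + 4800*9 + 480000 = 524560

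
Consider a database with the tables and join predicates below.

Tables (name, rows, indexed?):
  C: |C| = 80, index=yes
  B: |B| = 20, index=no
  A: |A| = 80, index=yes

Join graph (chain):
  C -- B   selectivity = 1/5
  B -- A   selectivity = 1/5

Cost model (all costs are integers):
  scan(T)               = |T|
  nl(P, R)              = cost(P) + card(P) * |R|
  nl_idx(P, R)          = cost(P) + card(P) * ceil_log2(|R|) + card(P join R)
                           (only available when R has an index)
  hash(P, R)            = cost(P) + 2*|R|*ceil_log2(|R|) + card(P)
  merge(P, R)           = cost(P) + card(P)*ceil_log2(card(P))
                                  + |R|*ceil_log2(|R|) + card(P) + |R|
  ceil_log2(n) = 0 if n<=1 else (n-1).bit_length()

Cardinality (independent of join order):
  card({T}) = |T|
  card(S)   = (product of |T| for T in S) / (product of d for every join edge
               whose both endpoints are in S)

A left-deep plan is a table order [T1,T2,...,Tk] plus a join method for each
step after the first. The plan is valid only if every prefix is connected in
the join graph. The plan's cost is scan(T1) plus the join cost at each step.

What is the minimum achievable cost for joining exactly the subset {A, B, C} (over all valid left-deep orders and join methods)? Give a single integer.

Selinger DP over subsets of {A,B,C}:
  {C}: scan cost=80, card=80
  {B}: scan cost=20, card=20
  {A}: scan cost=80, card=80
  {BC}: card=320; try (B,hash)→360, (C,nl_idx)→480, (C,merge)→780, (B,merge)→840, (C,hash)→1160, (C,nl)→1620 …(+1); best=360 via (B,hash)
  {AB}: card=320; try (B,hash)→360, (A,nl_idx)→480, (A,merge)→780, (B,merge)→840, (A,hash)→1160, (A,nl)→1620 …(+1); best=360 via (B,hash)
  {ABC}: card=5120; try (C,hash)→1800, (A,hash)→1800, (C,merge)→4200, (A,merge)→4200, (C,nl_idx)→7720, (A,nl_idx)→7720 …(+2); best=1800 via (C,hash)

1800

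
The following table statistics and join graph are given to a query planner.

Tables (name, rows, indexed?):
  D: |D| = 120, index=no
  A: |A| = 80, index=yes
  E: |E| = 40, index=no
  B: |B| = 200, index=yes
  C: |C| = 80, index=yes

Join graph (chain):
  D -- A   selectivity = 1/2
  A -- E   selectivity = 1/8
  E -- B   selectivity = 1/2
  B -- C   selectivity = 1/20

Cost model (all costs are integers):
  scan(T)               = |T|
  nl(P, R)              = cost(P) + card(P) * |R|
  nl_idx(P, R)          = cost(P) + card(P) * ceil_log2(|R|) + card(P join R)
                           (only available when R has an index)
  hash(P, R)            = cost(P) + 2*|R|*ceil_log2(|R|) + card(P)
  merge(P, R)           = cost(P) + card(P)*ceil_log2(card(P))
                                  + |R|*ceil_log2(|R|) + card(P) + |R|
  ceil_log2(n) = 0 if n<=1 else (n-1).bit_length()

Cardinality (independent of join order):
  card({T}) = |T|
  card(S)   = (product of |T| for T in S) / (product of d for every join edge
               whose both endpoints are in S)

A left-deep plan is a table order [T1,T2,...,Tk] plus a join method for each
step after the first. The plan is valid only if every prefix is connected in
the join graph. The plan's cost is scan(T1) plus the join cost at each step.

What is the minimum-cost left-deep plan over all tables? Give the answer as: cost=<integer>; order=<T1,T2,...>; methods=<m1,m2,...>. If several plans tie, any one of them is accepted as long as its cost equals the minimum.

cost=181600; order=B,C,E,A,D; methods=hash,hash,hash,hash

Selinger DP (subsets sized 1..n):
  {D}: scan cost=120, card=120
  {A}: scan cost=80, card=80
  {E}: scan cost=40, card=40
  {B}: scan cost=200, card=200
  {C}: scan cost=80, card=80
  {AD}: card=4800; try (A,hash)→1360, (D,merge)→1680, (A,merge)→1720, (D,hash)→1840, (A,nl_idx)→5760, (D,nl)→9680 …(+1); best=1360 via (A,hash)
  {AE}: card=400; try (E,hash)→640, (A,nl_idx)→720, (A,merge)→960, (E,merge)→1000, (A,hash)→1200, (A,nl)→3240 …(+1); best=640 via (E,hash)
  {BE}: card=4000; try (E,hash)→880, (B,merge)→2120, (E,merge)→2280, (B,hash)→3280, (B,nl_idx)→4360, (B,nl)→8040 …(+1); best=880 via (E,hash)
  {BC}: card=800; try (C,hash)→1520, (B,nl_idx)→1520, (C,nl_idx)→2400, (B,merge)→2520, (C,merge)→2640, (B,hash)→3360 …(+2); best=1520 via (C,hash)
  {ADE}: card=24000; try (D,hash)→2720, (D,merge)→5600, (E,hash)→6640, (D,nl)→48640, (E,merge)→68840, (E,nl)→193360; best=2720 via (D,hash)
  {ABE}: card=40000; try (B,hash)→4240, (A,hash)→6000, (B,merge)→6440, (B,nl_idx)→43840, (A,merge)→53520, (A,nl_idx)→68880 …(+2); best=4240 via (B,hash)
  {BCE}: card=16000; try (E,hash)→2800, (C,hash)→6000, (E,merge)→10600, (E,nl)→33520, (C,nl_idx)→44880, (C,merge)→53520 …(+1); best=2800 via (E,hash)
  {ABDE}: card=2400000; try (B,hash)→29920, (D,hash)→45920, (B,merge)→388520, (D,merge)→685200, (B,nl_idx)→2594720, (B,nl)→4802720 …(+1); best=29920 via (B,hash)
  {ABCE}: card=160000; try (A,hash)→19920, (C,hash)→45360, (A,merge)→243440, (A,nl_idx)→274800, (C,nl_idx)→444240, (C,merge)→684880 …(+2); best=19920 via (A,hash)
  {ABCDE}: card=9600000; try (D,hash)→181600, (C,hash)→2431040, (D,merge)→3060880, (D,nl)→19219920, (C,nl_idx)→26429920, (C,merge)→55230560 …(+1); best=181600 via (D,hash)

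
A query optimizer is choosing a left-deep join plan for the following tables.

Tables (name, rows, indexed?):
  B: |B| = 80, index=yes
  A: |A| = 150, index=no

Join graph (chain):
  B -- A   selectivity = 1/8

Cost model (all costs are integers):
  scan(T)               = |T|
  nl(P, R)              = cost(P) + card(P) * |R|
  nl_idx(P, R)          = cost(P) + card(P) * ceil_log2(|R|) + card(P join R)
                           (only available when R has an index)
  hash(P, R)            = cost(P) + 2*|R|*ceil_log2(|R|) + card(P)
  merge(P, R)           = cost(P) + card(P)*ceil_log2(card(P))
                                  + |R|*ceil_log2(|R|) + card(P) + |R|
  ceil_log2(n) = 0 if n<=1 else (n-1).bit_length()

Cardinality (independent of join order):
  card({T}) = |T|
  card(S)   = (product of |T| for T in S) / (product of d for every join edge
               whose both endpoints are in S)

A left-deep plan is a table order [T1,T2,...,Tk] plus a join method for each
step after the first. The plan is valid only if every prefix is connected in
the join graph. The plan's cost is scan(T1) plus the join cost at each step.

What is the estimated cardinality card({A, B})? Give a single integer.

1500

Tables in S: A(150), B(80)
Edges inside S: B-A(d=8)
numerator = 150 * 80 = 12000
denominator = 8 = 8
card(S) = 12000 / 8 = 1500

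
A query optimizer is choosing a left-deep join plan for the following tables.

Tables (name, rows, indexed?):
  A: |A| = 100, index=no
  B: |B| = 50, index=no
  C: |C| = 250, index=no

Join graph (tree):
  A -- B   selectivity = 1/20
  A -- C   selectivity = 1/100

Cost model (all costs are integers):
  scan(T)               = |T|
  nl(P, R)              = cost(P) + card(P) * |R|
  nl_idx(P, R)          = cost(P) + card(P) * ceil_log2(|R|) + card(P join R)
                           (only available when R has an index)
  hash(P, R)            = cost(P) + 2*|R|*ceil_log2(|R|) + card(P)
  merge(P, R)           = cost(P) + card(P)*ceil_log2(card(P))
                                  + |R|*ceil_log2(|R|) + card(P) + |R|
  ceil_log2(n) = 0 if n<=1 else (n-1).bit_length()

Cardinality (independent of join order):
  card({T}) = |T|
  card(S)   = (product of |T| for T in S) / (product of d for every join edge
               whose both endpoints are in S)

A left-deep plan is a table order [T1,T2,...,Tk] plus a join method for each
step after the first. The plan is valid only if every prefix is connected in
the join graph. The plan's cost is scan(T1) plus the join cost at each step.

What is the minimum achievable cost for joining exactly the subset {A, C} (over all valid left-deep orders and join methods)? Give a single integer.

1900

Selinger DP over subsets of {A,C}:
  {A}: scan cost=100, card=100
  {C}: scan cost=250, card=250
  {AC}: card=250; try (A,hash)→1900, (C,merge)→3150, (A,merge)→3300, (C,hash)→4200, (C,nl)→25100, (A,nl)→25250; best=1900 via (A,hash)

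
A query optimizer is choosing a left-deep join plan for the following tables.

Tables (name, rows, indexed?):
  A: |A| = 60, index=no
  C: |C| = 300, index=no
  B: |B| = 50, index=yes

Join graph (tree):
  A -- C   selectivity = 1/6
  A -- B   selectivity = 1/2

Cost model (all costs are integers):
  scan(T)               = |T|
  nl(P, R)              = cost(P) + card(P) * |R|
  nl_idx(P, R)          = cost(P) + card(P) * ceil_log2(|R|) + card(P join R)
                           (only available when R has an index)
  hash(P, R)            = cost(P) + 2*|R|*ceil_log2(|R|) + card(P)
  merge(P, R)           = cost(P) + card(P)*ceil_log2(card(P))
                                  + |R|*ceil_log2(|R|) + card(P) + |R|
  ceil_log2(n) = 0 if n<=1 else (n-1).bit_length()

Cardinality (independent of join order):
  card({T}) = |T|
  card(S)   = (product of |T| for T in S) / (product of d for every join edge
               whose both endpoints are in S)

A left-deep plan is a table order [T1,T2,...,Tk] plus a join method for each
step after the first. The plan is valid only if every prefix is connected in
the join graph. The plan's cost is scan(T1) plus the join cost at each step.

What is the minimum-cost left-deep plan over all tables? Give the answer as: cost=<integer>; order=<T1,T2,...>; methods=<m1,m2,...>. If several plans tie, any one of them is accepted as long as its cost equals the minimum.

Selinger DP (subsets sized 1..n):
  {A}: scan cost=60, card=60
  {C}: scan cost=300, card=300
  {B}: scan cost=50, card=50
  {AC}: card=3000; try (A,hash)→1320, (C,merge)→3480, (A,merge)→3720, (C,hash)→5520, (C,nl)→18060, (A,nl)→18300; best=1320 via (A,hash)
  {AB}: card=1500; try (B,hash)→720, (A,hash)→820, (A,merge)→820, (B,merge)→830, (B,nl_idx)→1920, (A,nl)→3050 …(+1); best=720 via (B,hash)
  {ABC}: card=75000; try (B,hash)→4920, (C,hash)→7620, (C,merge)→21720, (B,merge)→40670, (B,nl_idx)→94320, (B,nl)→151320 …(+1); best=4920 via (B,hash)

cost=4920; order=C,A,B; methods=hash,hash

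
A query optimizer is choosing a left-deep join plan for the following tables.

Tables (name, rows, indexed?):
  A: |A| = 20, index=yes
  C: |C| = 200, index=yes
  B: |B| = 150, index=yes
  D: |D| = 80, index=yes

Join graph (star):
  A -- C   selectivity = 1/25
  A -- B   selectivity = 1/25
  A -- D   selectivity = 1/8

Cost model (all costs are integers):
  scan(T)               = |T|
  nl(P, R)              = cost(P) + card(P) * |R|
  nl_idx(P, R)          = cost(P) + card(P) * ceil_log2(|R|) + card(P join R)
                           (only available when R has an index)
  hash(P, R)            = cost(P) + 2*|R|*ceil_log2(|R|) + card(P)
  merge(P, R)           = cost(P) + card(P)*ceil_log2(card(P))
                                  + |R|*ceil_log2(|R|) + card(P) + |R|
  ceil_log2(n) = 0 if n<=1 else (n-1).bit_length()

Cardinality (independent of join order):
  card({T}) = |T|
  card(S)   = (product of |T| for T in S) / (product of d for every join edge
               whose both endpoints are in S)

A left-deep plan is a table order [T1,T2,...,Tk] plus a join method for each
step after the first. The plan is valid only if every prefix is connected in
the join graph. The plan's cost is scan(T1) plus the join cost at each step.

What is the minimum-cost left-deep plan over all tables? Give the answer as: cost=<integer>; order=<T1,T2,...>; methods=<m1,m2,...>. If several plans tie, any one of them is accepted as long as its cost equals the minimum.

cost=4300; order=A,B,C,D; methods=nl_idx,nl_idx,hash

Selinger DP (subsets sized 1..n):
  {A}: scan cost=20, card=20
  {C}: scan cost=200, card=200
  {B}: scan cost=150, card=150
  {D}: scan cost=80, card=80
  {AC}: card=160; try (C,nl_idx)→340, (A,hash)→600, (A,nl_idx)→1360, (C,merge)→1940, (A,merge)→2120, (C,hash)→3240 …(+2); best=340 via (C,nl_idx)
  {AB}: card=120; try (B,nl_idx)→300, (A,hash)→500, (A,nl_idx)→1020, (B,merge)→1490, (A,merge)→1620, (B,hash)→2440 …(+2); best=300 via (B,nl_idx)
  {AD}: card=200; try (D,nl_idx)→360, (A,hash)→360, (A,nl_idx)→680, (D,merge)→780, (A,merge)→840, (D,hash)→1160 …(+2); best=360 via (D,nl_idx)
  {ABC}: card=960; try (C,nl_idx)→2220, (B,nl_idx)→2580, (B,hash)→2900, (C,merge)→3060, (B,merge)→3130, (C,hash)→3620 …(+2); best=2220 via (C,nl_idx)
  {ACD}: card=1600; try (D,hash)→1620, (D,merge)→2420, (D,nl_idx)→3060, (C,nl_idx)→3560, (C,hash)→3760, (C,merge)→3960 …(+2); best=1620 via (D,hash)
  {ABD}: card=1200; try (D,hash)→1540, (D,merge)→1900, (D,nl_idx)→2340, (B,hash)→2960, (B,nl_idx)→3160, (B,merge)→3510 …(+2); best=1540 via (D,hash)
  {ABCD}: card=9600; try (D,hash)→4300, (B,hash)→5620, (C,hash)→5940, (D,merge)→13420, (C,merge)→17740, (D,nl_idx)→18540 …(+6); best=4300 via (D,hash)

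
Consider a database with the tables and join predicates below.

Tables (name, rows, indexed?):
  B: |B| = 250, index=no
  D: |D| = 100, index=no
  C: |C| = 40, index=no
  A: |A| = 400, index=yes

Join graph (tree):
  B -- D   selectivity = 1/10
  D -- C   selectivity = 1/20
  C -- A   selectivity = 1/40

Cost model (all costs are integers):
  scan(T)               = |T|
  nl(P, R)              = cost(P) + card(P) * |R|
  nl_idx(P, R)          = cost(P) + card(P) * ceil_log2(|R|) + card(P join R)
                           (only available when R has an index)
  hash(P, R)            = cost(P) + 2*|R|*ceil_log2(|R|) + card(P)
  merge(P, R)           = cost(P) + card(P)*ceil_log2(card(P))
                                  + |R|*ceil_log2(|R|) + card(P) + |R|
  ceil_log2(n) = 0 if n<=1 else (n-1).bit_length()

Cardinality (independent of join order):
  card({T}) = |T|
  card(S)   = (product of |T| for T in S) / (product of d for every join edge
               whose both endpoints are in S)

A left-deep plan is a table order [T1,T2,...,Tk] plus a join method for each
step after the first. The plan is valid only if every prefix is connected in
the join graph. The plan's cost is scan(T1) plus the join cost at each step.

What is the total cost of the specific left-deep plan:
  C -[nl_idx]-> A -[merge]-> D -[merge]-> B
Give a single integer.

step 1: scan C: cost=40, card=40
step 2: join A via nl_idx
    card(P join A) = 40*400/(40) = 400
    cost = 40 + 40*9 + 400 = 800
step 3: join D via merge
    card(P join D) = 400*100/(20) = 2000
    cost = 800 + 400*9 + 100*7 + 400 + 100 = 5600
step 4: join B via merge
    card(P join B) = 2000*250/(10) = 50000
    cost = 5600 + 2000*11 + 250*8 + 2000 + 250 = 31850

31850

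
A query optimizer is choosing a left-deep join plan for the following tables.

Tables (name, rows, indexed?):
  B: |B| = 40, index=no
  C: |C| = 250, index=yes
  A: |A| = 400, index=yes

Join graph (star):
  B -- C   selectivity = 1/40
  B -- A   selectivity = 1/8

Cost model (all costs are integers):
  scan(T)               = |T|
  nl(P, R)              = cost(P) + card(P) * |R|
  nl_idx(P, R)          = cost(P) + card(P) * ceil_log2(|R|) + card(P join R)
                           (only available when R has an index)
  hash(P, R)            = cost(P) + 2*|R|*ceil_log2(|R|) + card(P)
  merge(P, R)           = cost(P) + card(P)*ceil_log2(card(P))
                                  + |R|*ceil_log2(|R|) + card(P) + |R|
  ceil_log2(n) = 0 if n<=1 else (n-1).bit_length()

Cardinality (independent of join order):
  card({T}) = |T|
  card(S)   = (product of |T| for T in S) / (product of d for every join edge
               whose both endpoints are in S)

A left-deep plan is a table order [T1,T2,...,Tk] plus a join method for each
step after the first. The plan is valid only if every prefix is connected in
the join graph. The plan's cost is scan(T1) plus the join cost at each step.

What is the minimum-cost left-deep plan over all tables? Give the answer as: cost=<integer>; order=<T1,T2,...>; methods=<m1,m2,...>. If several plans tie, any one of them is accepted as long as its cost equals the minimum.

cost=6860; order=B,C,A; methods=nl_idx,merge

Selinger DP (subsets sized 1..n):
  {B}: scan cost=40, card=40
  {C}: scan cost=250, card=250
  {A}: scan cost=400, card=400
  {BC}: card=250; try (C,nl_idx)→610, (B,hash)→980, (C,merge)→2570, (B,merge)→2780, (C,hash)→4080, (C,nl)→10040 …(+1); best=610 via (C,nl_idx)
  {AB}: card=2000; try (B,hash)→1280, (A,nl_idx)→2400, (A,merge)→4320, (B,merge)→4680, (A,hash)→7280, (A,nl)→16040 …(+1); best=1280 via (B,hash)
  {ABC}: card=12500; try (A,merge)→6860, (C,hash)→7280, (A,hash)→8060, (A,nl_idx)→15360, (C,merge)→27530, (C,nl_idx)→29780 …(+2); best=6860 via (A,merge)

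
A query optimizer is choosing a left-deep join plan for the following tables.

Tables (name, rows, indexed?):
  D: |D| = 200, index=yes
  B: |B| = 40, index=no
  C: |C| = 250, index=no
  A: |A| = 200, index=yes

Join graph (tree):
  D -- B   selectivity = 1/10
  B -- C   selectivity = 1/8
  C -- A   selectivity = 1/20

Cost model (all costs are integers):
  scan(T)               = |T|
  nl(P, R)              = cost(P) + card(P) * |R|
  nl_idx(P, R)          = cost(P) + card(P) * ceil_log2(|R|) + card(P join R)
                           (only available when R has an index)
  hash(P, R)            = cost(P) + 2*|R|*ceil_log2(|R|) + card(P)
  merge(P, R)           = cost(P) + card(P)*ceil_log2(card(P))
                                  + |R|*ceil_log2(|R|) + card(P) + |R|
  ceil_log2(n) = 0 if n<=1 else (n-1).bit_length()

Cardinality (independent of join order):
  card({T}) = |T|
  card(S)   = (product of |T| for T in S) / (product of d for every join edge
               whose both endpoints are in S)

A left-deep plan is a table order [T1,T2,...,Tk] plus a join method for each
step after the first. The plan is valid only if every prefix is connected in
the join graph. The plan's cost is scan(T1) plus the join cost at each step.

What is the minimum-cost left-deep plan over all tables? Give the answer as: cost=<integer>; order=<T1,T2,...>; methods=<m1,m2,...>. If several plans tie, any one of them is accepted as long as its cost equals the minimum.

Selinger DP (subsets sized 1..n):
  {D}: scan cost=200, card=200
  {B}: scan cost=40, card=40
  {C}: scan cost=250, card=250
  {A}: scan cost=200, card=200
  {BD}: card=800; try (B,hash)→880, (D,nl_idx)→1160, (D,merge)→2120, (B,merge)→2280, (D,hash)→3280, (D,nl)→8040 …(+1); best=880 via (B,hash)
  {BC}: card=1250; try (B,hash)→980, (C,merge)→2570, (B,merge)→2780, (C,hash)→4080, (C,nl)→10040, (B,nl)→10250; best=980 via (B,hash)
  {AC}: card=2500; try (A,hash)→3700, (C,merge)→4250, (A,merge)→4300, (C,hash)→4400, (A,nl_idx)→4750, (C,nl)→50200 …(+1); best=3700 via (A,hash)
  {BCD}: card=25000; try (D,hash)→5430, (C,hash)→5680, (C,merge)→11930, (D,merge)→17780, (D,nl_idx)→35980, (C,nl)→200880 …(+1); best=5430 via (D,hash)
  {ABC}: card=12500; try (A,hash)→5430, (B,hash)→6680, (A,merge)→17780, (A,nl_idx)→23480, (B,merge)→36480, (B,nl)→103700 …(+1); best=5430 via (A,hash)
  {ABCD}: card=250000; try (D,hash)→21130, (A,hash)→33630, (D,merge)→194730, (D,nl_idx)→355430, (A,merge)→407230, (A,nl_idx)→455430 …(+2); best=21130 via (D,hash)

cost=21130; order=C,B,A,D; methods=hash,hash,hash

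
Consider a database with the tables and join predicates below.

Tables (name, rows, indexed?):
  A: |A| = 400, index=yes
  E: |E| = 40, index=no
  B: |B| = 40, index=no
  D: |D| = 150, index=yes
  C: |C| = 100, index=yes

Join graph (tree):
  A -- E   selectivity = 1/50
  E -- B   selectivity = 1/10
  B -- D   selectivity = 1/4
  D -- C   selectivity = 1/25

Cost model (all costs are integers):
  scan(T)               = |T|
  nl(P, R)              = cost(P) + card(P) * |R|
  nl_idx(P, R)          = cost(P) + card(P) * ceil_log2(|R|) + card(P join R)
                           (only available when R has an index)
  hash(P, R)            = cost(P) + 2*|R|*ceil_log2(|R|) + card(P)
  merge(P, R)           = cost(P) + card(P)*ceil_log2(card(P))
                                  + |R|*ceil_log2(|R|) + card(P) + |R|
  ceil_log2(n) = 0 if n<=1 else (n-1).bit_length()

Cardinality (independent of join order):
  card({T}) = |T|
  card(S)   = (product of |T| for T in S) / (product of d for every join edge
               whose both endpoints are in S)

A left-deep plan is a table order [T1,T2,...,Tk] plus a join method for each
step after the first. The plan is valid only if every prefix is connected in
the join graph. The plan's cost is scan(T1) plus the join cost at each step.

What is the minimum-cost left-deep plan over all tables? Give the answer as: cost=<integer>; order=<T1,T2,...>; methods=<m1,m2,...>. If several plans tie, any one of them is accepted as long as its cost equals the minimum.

Selinger DP (subsets sized 1..n):
  {A}: scan cost=400, card=400
  {E}: scan cost=40, card=40
  {B}: scan cost=40, card=40
  {D}: scan cost=150, card=150
  {C}: scan cost=100, card=100
  {AE}: card=320; try (A,nl_idx)→720, (E,hash)→1280, (A,merge)→4320, (E,merge)→4680, (A,hash)→7280, (A,nl)→16040 …(+1); best=720 via (A,nl_idx)
  {BE}: card=160; try (E,hash)→560, (B,hash)→560, (E,merge)→600, (B,merge)→600, (E,nl)→1640, (B,nl)→1640; best=560 via (E,hash)
  {BD}: card=1500; try (B,hash)→780, (D,merge)→1670, (B,merge)→1780, (D,nl_idx)→1860, (D,hash)→2480, (D,nl)→6040 …(+1); best=780 via (B,hash)
  {CD}: card=600; try (D,nl_idx)→1500, (C,hash)→1700, (C,nl_idx)→1800, (D,merge)→2250, (C,merge)→2300, (D,hash)→2600 …(+2); best=1500 via (D,nl_idx)
  {ABE}: card=1280; try (B,hash)→1520, (A,nl_idx)→3280, (B,merge)→4200, (A,merge)→6000, (A,hash)→7920, (B,nl)→13520 …(+1); best=1520 via (B,hash)
  {BDE}: card=6000; try (E,hash)→2760, (D,hash)→3120, (D,merge)→3350, (D,nl_idx)→7840, (E,merge)→19060, (D,nl)→24560 …(+1); best=2760 via (E,hash)
  {BCD}: card=6000; try (B,hash)→2580, (C,hash)→3680, (B,merge)→8380, (C,nl_idx)→17280, (C,merge)→19580, (B,nl)→25500 …(+1); best=2580 via (B,hash)
  {ABDE}: card=48000; try (D,hash)→5200, (A,hash)→15960, (D,merge)→18230, (D,nl_idx)→59760, (A,merge)→90760, (A,nl_idx)→104760 …(+2); best=5200 via (D,hash)
  {BCDE}: card=24000; try (E,hash)→9060, (C,hash)→10160, (C,nl_idx)→68760, (E,merge)→86860, (C,merge)→87560, (E,nl)→242580 …(+1); best=9060 via (E,hash)
  {ABCDE}: card=192000; try (A,hash)→40260, (C,hash)→54600, (A,merge)→397060, (A,nl_idx)→417060, (C,nl_idx)→533200, (C,merge)→822000 …(+2); best=40260 via (A,hash)

cost=40260; order=C,D,B,E,A; methods=nl_idx,hash,hash,hash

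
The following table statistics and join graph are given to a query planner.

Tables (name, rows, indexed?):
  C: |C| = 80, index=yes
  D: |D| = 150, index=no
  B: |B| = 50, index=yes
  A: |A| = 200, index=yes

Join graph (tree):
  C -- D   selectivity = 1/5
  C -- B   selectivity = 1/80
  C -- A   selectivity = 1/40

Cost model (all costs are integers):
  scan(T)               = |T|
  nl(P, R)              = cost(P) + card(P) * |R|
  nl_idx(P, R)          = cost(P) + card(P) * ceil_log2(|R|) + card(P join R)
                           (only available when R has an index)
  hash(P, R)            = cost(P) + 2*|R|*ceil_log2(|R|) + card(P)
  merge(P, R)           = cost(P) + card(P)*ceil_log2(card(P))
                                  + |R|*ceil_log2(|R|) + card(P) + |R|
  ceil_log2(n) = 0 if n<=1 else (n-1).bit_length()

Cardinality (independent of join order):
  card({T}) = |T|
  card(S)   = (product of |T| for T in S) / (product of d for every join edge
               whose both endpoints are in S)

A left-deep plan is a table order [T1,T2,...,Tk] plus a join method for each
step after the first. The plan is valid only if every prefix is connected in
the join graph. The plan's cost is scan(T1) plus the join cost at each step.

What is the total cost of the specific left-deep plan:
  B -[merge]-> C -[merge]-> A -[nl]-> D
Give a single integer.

step 1: scan B: cost=50, card=50
step 2: join C via merge
    card(P join C) = 50*80/(80) = 50
    cost = 50 + 50*6 + 80*7 + 50 + 80 = 1040
step 3: join A via merge
    card(P join A) = 50*200/(40) = 250
    cost = 1040 + 50*6 + 200*8 + 50 + 200 = 3190
step 4: join D via nl
    card(P join D) = 250*150/(5) = 7500
    cost = 3190 + 250*150 = 40690

40690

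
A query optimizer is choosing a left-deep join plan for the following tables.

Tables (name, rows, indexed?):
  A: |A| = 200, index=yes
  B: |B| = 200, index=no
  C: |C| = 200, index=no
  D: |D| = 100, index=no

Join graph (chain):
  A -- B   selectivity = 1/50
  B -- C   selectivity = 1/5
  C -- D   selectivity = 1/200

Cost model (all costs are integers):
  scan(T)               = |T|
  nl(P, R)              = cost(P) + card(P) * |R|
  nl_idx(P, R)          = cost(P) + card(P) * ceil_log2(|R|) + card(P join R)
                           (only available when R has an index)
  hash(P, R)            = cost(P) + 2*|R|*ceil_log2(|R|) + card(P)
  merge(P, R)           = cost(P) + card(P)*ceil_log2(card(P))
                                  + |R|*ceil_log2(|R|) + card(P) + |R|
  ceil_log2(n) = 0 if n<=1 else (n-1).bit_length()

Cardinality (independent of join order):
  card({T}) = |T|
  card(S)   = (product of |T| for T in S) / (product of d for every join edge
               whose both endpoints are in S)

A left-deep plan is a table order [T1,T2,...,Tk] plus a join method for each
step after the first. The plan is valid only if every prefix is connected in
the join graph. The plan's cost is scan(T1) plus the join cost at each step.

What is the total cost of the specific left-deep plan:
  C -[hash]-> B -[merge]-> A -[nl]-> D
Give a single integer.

step 1: scan C: cost=200, card=200
step 2: join B via hash
    card(P join B) = 200*200/(5) = 8000
    cost = 200 + 2*200*8 + 200 = 3600
step 3: join A via merge
    card(P join A) = 8000*200/(50) = 32000
    cost = 3600 + 8000*13 + 200*8 + 8000 + 200 = 117400
step 4: join D via nl
    card(P join D) = 32000*100/(200) = 16000
    cost = 117400 + 32000*100 = 3317400

3317400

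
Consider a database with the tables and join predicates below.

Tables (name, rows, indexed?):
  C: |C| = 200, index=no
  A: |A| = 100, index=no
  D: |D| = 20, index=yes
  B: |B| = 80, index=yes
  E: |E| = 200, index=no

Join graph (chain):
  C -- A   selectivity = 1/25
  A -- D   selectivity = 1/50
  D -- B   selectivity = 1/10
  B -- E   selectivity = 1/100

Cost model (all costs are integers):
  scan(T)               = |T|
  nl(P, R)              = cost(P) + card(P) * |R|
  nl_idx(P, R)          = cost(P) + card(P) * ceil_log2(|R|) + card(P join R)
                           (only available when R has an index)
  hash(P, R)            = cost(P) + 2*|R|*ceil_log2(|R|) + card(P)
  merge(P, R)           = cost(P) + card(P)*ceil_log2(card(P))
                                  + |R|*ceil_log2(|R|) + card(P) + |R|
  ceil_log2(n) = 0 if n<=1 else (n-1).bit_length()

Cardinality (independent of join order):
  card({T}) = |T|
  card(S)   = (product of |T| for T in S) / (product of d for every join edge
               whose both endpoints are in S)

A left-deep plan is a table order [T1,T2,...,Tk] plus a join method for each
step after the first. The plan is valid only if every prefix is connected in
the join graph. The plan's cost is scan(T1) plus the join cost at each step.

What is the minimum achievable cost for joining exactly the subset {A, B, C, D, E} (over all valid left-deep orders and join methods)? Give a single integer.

7440

Selinger DP over subsets of {A,B,C,D,E}:
  {C}: scan cost=200, card=200
  {A}: scan cost=100, card=100
  {D}: scan cost=20, card=20
  {B}: scan cost=80, card=80
  {E}: scan cost=200, card=200
  {AC}: card=800; try (A,hash)→1800, (C,merge)→2700, (A,merge)→2800, (C,hash)→3400, (C,nl)→20100, (A,nl)→20200; best=1800 via (A,hash)
  {AD}: card=40; try (D,hash)→400, (D,nl_idx)→640, (A,merge)→940, (D,merge)→1020, (A,hash)→1440, (A,nl)→2020 …(+1); best=400 via (D,hash)
  {BD}: card=160; try (B,nl_idx)→320, (D,hash)→360, (D,nl_idx)→640, (B,merge)→780, (D,merge)→840, (B,hash)→1160 …(+2); best=320 via (B,nl_idx)
  {BE}: card=160; try (B,hash)→1520, (B,nl_idx)→1760, (E,merge)→2520, (B,merge)→2640, (E,hash)→3360, (E,nl)→16080 …(+1); best=1520 via (B,hash)
  {ACD}: card=320; try (C,merge)→2480, (D,hash)→2800, (C,hash)→3640, (D,nl_idx)→6120, (C,nl)→8400, (D,merge)→10720 …(+1); best=2480 via (C,merge)
  {ABD}: card=320; try (B,nl_idx)→1000, (B,merge)→1320, (B,hash)→1560, (A,hash)→1880, (A,merge)→2560, (B,nl)→3600 …(+1); best=1000 via (B,nl_idx)
  {BDE}: card=320; try (D,hash)→1880, (D,nl_idx)→2640, (D,merge)→3080, (E,merge)→3560, (E,hash)→3680, (D,nl)→4720 …(+1); best=1880 via (D,hash)
  {ABCD}: card=2560; try (B,hash)→3920, (C,hash)→4520, (C,merge)→6000, (B,merge)→6320, (B,nl_idx)→7280, (B,nl)→28080 …(+1); best=3920 via (B,hash)
  {ABDE}: card=640; try (A,hash)→3600, (E,hash)→4520, (A,merge)→5880, (E,merge)→6000, (A,nl)→33880, (E,nl)→65000; best=3600 via (A,hash)
  {ABCDE}: card=5120; try (C,hash)→7440, (E,hash)→9680, (C,merge)→12440, (E,merge)→39000, (C,nl)→131600, (E,nl)→515920; best=7440 via (C,hash)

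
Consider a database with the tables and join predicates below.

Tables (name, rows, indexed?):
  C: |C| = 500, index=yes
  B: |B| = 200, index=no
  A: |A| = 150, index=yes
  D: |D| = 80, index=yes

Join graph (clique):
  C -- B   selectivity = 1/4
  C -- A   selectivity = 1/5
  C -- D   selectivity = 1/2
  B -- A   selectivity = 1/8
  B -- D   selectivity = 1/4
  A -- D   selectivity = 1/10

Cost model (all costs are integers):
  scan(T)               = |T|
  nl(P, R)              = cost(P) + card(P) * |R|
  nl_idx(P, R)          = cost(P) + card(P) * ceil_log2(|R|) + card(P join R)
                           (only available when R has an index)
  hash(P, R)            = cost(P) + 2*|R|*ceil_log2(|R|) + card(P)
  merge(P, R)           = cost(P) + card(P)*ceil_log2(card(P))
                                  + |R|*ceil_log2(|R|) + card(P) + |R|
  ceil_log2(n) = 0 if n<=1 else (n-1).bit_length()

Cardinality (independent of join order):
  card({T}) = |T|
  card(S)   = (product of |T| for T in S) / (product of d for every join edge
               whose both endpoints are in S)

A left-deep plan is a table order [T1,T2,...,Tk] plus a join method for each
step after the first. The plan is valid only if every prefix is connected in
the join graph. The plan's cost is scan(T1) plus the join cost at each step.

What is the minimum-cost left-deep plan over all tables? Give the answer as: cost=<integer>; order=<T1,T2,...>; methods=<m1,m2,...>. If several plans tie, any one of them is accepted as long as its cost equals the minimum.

cost=22320; order=A,D,B,C; methods=hash,hash,hash

Selinger DP (subsets sized 1..n):
  {C}: scan cost=500, card=500
  {B}: scan cost=200, card=200
  {A}: scan cost=150, card=150
  {D}: scan cost=80, card=80
  {BC}: card=25000; try (B,hash)→4200, (C,merge)→7000, (B,merge)→7300, (C,hash)→9400, (C,nl_idx)→27000, (C,nl)→100200 …(+1); best=4200 via (B,hash)
  {AC}: card=15000; try (A,hash)→3400, (C,merge)→6500, (A,merge)→6850, (C,hash)→9300, (C,nl_idx)→16500, (A,nl_idx)→19500 …(+2); best=3400 via (A,hash)
  {CD}: card=20000; try (D,hash)→2120, (C,merge)→5720, (D,merge)→6140, (C,hash)→9160, (C,nl_idx)→20800, (D,nl_idx)→24000 …(+2); best=2120 via (D,hash)
  {AB}: card=3750; try (A,hash)→2800, (B,merge)→3300, (A,merge)→3350, (B,hash)→3500, (A,nl_idx)→5550, (B,nl)→30150 …(+1); best=2800 via (A,hash)
  {BD}: card=4000; try (D,hash)→1520, (B,merge)→2520, (D,merge)→2640, (B,hash)→3360, (D,nl_idx)→5600, (B,nl)→16080 …(+1); best=1520 via (D,hash)
  {AD}: card=1200; try (D,hash)→1420, (A,nl_idx)→1920, (A,merge)→2070, (D,merge)→2140, (D,nl_idx)→2400, (A,hash)→2560 …(+2); best=1420 via (D,hash)
  {ABC}: card=93750; try (C,hash)→15550, (B,hash)→21600, (A,hash)→31600, (C,merge)→56550, (C,nl_idx)→130300, (B,merge)→230200 …(+5); best=15550 via (C,hash)
  {BCD}: card=250000; try (C,hash)→14520, (B,hash)→25320, (D,hash)→30320, (C,merge)→58520, (C,nl_idx)→287520, (B,merge)→323920 …(+5); best=14520 via (C,hash)
  {ACD}: card=60000; try (C,hash)→11620, (D,hash)→19520, (C,merge)→20820, (A,hash)→24520, (C,nl_idx)→72220, (D,nl_idx)→168400 …(+6); best=11620 via (C,hash)
  {ABD}: card=7500; try (B,hash)→5820, (D,hash)→7670, (A,hash)→7920, (B,merge)→17620, (D,nl_idx)→36550, (A,nl_idx)→41020 …(+5); best=5820 via (B,hash)
  {ABCD}: card=93750; try (C,hash)→22320, (B,hash)→74820, (D,hash)→110420, (C,merge)→115820, (C,nl_idx)→167070, (A,hash)→266920 …(+9); best=22320 via (C,hash)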